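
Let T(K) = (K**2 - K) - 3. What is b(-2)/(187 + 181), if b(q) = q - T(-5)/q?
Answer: 1/32 ≈ 0.031250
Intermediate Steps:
T(K) = -3 + K**2 - K
b(q) = q - 27/q (b(q) = q - (-3 + (-5)**2 - 1*(-5))/q = q - (-3 + 25 + 5)/q = q - 27/q)
b(-2)/(187 + 181) = (-2 - 27/(-2))/(187 + 181) = (-2 - 27*(-1/2))/368 = (-2 + 27/2)*(1/368) = (23/2)*(1/368) = 1/32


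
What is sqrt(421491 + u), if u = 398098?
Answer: sqrt(819589) ≈ 905.31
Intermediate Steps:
sqrt(421491 + u) = sqrt(421491 + 398098) = sqrt(819589)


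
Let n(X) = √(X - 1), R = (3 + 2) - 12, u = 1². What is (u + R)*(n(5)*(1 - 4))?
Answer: 36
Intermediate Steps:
u = 1
R = -7 (R = 5 - 12 = -7)
n(X) = √(-1 + X)
(u + R)*(n(5)*(1 - 4)) = (1 - 7)*(√(-1 + 5)*(1 - 4)) = -6*√4*(-3) = -12*(-3) = -6*(-6) = 36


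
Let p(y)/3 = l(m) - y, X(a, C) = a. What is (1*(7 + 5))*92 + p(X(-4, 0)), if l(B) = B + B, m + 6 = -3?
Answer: 1062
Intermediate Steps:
m = -9 (m = -6 - 3 = -9)
l(B) = 2*B
p(y) = -54 - 3*y (p(y) = 3*(2*(-9) - y) = 3*(-18 - y) = -54 - 3*y)
(1*(7 + 5))*92 + p(X(-4, 0)) = (1*(7 + 5))*92 + (-54 - 3*(-4)) = (1*12)*92 + (-54 + 12) = 12*92 - 42 = 1104 - 42 = 1062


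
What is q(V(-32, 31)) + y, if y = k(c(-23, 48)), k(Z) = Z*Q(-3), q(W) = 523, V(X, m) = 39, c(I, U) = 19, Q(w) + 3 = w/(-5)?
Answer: 2387/5 ≈ 477.40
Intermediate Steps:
Q(w) = -3 - w/5 (Q(w) = -3 + w/(-5) = -3 + w*(-1/5) = -3 - w/5)
k(Z) = -12*Z/5 (k(Z) = Z*(-3 - 1/5*(-3)) = Z*(-3 + 3/5) = Z*(-12/5) = -12*Z/5)
y = -228/5 (y = -12/5*19 = -228/5 ≈ -45.600)
q(V(-32, 31)) + y = 523 - 228/5 = 2387/5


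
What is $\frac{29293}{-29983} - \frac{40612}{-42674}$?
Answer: $- \frac{16189943}{639747271} \approx -0.025307$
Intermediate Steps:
$\frac{29293}{-29983} - \frac{40612}{-42674} = 29293 \left(- \frac{1}{29983}\right) - - \frac{20306}{21337} = - \frac{29293}{29983} + \frac{20306}{21337} = - \frac{16189943}{639747271}$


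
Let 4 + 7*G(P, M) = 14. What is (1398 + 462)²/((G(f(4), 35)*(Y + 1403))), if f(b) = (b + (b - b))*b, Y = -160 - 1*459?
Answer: 43245/14 ≈ 3088.9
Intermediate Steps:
Y = -619 (Y = -160 - 459 = -619)
f(b) = b² (f(b) = (b + 0)*b = b*b = b²)
G(P, M) = 10/7 (G(P, M) = -4/7 + (⅐)*14 = -4/7 + 2 = 10/7)
(1398 + 462)²/((G(f(4), 35)*(Y + 1403))) = (1398 + 462)²/((10*(-619 + 1403)/7)) = 1860²/(((10/7)*784)) = 3459600/1120 = 3459600*(1/1120) = 43245/14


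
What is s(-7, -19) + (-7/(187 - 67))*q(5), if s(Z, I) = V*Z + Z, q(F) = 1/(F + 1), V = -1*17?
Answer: 80633/720 ≈ 111.99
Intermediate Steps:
V = -17
q(F) = 1/(1 + F)
s(Z, I) = -16*Z (s(Z, I) = -17*Z + Z = -16*Z)
s(-7, -19) + (-7/(187 - 67))*q(5) = -16*(-7) + (-7/(187 - 67))/(1 + 5) = 112 - 7/120/6 = 112 - 7*1/120*(⅙) = 112 - 7/120*⅙ = 112 - 7/720 = 80633/720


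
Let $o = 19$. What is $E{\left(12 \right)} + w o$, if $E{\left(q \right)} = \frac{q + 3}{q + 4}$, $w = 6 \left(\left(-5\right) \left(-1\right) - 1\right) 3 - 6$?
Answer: $\frac{20079}{16} \approx 1254.9$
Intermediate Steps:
$w = 66$ ($w = 6 \left(5 - 1\right) 3 - 6 = 6 \cdot 4 \cdot 3 - 6 = 6 \cdot 12 - 6 = 72 - 6 = 66$)
$E{\left(q \right)} = \frac{3 + q}{4 + q}$
$E{\left(12 \right)} + w o = \frac{3 + 12}{4 + 12} + 66 \cdot 19 = \frac{1}{16} \cdot 15 + 1254 = \frac{15}{16} + 1254 = \frac{20079}{16}$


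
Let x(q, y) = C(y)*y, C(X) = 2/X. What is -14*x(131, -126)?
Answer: -28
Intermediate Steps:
x(q, y) = 2 (x(q, y) = (2/y)*y = 2)
-14*x(131, -126) = -14*2 = -28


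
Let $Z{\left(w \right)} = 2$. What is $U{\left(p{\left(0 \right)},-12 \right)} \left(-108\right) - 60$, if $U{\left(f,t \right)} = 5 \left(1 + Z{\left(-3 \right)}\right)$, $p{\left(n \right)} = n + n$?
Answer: $-1680$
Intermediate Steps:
$p{\left(n \right)} = 2 n$
$U{\left(f,t \right)} = 15$ ($U{\left(f,t \right)} = 5 \left(1 + 2\right) = 5 \cdot 3 = 15$)
$U{\left(p{\left(0 \right)},-12 \right)} \left(-108\right) - 60 = 15 \left(-108\right) - 60 = -1620 - 60 = -1680$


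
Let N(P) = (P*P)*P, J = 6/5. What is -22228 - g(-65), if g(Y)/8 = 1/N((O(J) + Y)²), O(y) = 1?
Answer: -190937066110977/8589934592 ≈ -22228.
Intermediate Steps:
J = 6/5 (J = 6*(⅕) = 6/5 ≈ 1.2000)
N(P) = P³ (N(P) = P²*P = P³)
g(Y) = 8/(1 + Y)⁶ (g(Y) = 8/(((1 + Y)²)³) = 8/((1 + Y)⁶) = 8/(1 + Y)⁶)
-22228 - g(-65) = -22228 - 8/(1 - 65)⁶ = -22228 - 8/(-64)⁶ = -22228 - 8/68719476736 = -22228 - 1*1/8589934592 = -22228 - 1/8589934592 = -190937066110977/8589934592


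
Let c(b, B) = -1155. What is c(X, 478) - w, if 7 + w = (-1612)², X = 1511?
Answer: -2599692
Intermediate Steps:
w = 2598537 (w = -7 + (-1612)² = -7 + 2598544 = 2598537)
c(X, 478) - w = -1155 - 1*2598537 = -1155 - 2598537 = -2599692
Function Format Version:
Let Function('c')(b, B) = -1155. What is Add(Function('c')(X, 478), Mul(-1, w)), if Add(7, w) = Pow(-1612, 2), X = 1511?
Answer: -2599692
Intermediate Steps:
w = 2598537 (w = Add(-7, Pow(-1612, 2)) = Add(-7, 2598544) = 2598537)
Add(Function('c')(X, 478), Mul(-1, w)) = Add(-1155, Mul(-1, 2598537)) = Add(-1155, -2598537) = -2599692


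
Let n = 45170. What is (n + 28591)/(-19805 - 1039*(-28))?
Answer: 73761/9287 ≈ 7.9424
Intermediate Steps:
(n + 28591)/(-19805 - 1039*(-28)) = (45170 + 28591)/(-19805 - 1039*(-28)) = 73761/(-19805 + 29092) = 73761/9287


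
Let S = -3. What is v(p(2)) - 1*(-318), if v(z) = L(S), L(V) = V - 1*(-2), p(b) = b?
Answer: 317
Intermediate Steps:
L(V) = 2 + V (L(V) = V + 2 = 2 + V)
v(z) = -1 (v(z) = 2 - 3 = -1)
v(p(2)) - 1*(-318) = -1 - 1*(-318) = -1 + 318 = 317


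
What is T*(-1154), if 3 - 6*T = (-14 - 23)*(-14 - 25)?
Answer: 276960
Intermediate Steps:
T = -240 (T = ½ - (-14 - 23)*(-14 - 25)/6 = ½ - (-37)*(-39)/6 = ½ - ⅙*1443 = ½ - 481/2 = -240)
T*(-1154) = -240*(-1154) = 276960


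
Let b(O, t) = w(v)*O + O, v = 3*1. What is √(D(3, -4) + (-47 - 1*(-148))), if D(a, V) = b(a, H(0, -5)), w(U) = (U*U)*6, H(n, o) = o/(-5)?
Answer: √266 ≈ 16.310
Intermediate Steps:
v = 3
H(n, o) = -o/5 (H(n, o) = o*(-⅕) = -o/5)
w(U) = 6*U² (w(U) = U²*6 = 6*U²)
b(O, t) = 55*O (b(O, t) = (6*3²)*O + O = (6*9)*O + O = 54*O + O = 55*O)
D(a, V) = 55*a
√(D(3, -4) + (-47 - 1*(-148))) = √(55*3 + (-47 - 1*(-148))) = √(165 + (-47 + 148)) = √(165 + 101) = √266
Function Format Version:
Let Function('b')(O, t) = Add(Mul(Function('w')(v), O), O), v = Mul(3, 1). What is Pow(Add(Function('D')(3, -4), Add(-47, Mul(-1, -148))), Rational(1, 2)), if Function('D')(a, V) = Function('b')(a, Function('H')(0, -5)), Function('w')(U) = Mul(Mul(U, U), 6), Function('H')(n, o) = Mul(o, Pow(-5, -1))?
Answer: Pow(266, Rational(1, 2)) ≈ 16.310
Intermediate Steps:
v = 3
Function('H')(n, o) = Mul(Rational(-1, 5), o) (Function('H')(n, o) = Mul(o, Rational(-1, 5)) = Mul(Rational(-1, 5), o))
Function('w')(U) = Mul(6, Pow(U, 2)) (Function('w')(U) = Mul(Pow(U, 2), 6) = Mul(6, Pow(U, 2)))
Function('b')(O, t) = Mul(55, O) (Function('b')(O, t) = Add(Mul(Mul(6, Pow(3, 2)), O), O) = Add(Mul(Mul(6, 9), O), O) = Add(Mul(54, O), O) = Mul(55, O))
Function('D')(a, V) = Mul(55, a)
Pow(Add(Function('D')(3, -4), Add(-47, Mul(-1, -148))), Rational(1, 2)) = Pow(Add(Mul(55, 3), Add(-47, Mul(-1, -148))), Rational(1, 2)) = Pow(Add(165, Add(-47, 148)), Rational(1, 2)) = Pow(Add(165, 101), Rational(1, 2)) = Pow(266, Rational(1, 2))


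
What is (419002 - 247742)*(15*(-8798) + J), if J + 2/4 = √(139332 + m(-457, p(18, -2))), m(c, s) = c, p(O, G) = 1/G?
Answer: -22601267830 + 856300*√5555 ≈ -2.2537e+10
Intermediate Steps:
J = -½ + 5*√5555 (J = -½ + √(139332 - 457) = -½ + √138875 = -½ + 5*√5555 ≈ 372.16)
(419002 - 247742)*(15*(-8798) + J) = (419002 - 247742)*(15*(-8798) + (-½ + 5*√5555)) = 171260*(-131970 + (-½ + 5*√5555)) = 171260*(-263941/2 + 5*√5555) = -22601267830 + 856300*√5555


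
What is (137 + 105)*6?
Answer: 1452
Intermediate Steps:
(137 + 105)*6 = 242*6 = 1452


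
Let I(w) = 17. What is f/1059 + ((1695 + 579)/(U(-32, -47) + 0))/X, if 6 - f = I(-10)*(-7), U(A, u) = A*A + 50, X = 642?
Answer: 1640679/13522018 ≈ 0.12133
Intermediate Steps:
U(A, u) = 50 + A**2 (U(A, u) = A**2 + 50 = 50 + A**2)
f = 125 (f = 6 - 17*(-7) = 6 - 1*(-119) = 6 + 119 = 125)
f/1059 + ((1695 + 579)/(U(-32, -47) + 0))/X = 125/1059 + ((1695 + 579)/((50 + (-32)**2) + 0))/642 = 125*(1/1059) + (2274/((50 + 1024) + 0))*(1/642) = 125/1059 + (2274/(1074 + 0))*(1/642) = 125/1059 + (2274/1074)*(1/642) = 125/1059 + (2274*(1/1074))*(1/642) = 125/1059 + (379/179)*(1/642) = 125/1059 + 379/114918 = 1640679/13522018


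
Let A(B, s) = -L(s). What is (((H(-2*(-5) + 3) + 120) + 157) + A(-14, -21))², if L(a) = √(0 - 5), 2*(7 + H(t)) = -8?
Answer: (266 - I*√5)² ≈ 70751.0 - 1190.0*I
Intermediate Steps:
H(t) = -11 (H(t) = -7 + (½)*(-8) = -7 - 4 = -11)
L(a) = I*√5 (L(a) = √(-5) = I*√5)
A(B, s) = -I*√5
(((H(-2*(-5) + 3) + 120) + 157) + A(-14, -21))² = (((-11 + 120) + 157) - I*√5)² = ((109 + 157) - I*√5)² = (266 - I*√5)²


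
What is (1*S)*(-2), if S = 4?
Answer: -8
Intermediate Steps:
(1*S)*(-2) = (1*4)*(-2) = 4*(-2) = -8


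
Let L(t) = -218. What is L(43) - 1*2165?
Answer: -2383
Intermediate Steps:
L(43) - 1*2165 = -218 - 1*2165 = -218 - 2165 = -2383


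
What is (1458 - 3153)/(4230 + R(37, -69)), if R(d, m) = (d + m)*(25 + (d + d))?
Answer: -565/354 ≈ -1.5960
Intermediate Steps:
R(d, m) = (25 + 2*d)*(d + m) (R(d, m) = (d + m)*(25 + 2*d) = (25 + 2*d)*(d + m))
(1458 - 3153)/(4230 + R(37, -69)) = (1458 - 3153)/(4230 + (2*37² + 25*37 + 25*(-69) + 2*37*(-69))) = -1695/(4230 + (2*1369 + 925 - 1725 - 5106)) = -1695/(4230 + (2738 + 925 - 1725 - 5106)) = -1695/(4230 - 3168) = -1695/1062 = -1695*1/1062 = -565/354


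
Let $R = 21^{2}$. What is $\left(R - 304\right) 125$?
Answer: $17125$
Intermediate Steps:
$R = 441$
$\left(R - 304\right) 125 = \left(441 - 304\right) 125 = 137 \cdot 125 = 17125$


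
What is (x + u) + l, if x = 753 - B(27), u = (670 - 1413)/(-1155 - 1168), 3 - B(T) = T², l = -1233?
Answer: 572201/2323 ≈ 246.32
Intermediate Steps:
B(T) = 3 - T²
u = 743/2323 (u = -743/(-2323) = -743*(-1/2323) = 743/2323 ≈ 0.31985)
x = 1479 (x = 753 - (3 - 1*27²) = 753 - (3 - 1*729) = 753 - (3 - 729) = 753 - 1*(-726) = 753 + 726 = 1479)
(x + u) + l = (1479 + 743/2323) - 1233 = 3436460/2323 - 1233 = 572201/2323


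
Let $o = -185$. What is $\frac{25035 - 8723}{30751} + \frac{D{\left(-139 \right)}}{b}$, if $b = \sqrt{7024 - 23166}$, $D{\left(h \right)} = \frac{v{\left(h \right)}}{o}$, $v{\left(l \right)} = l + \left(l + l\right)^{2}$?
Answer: $\frac{16312}{30751} + \frac{417 i \sqrt{16142}}{16142} \approx 0.53045 + 3.2821 i$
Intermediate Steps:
$v{\left(l \right)} = l + 4 l^{2}$ ($v{\left(l \right)} = l + \left(2 l\right)^{2} = l + 4 l^{2}$)
$D{\left(h \right)} = - \frac{h \left(1 + 4 h\right)}{185}$ ($D{\left(h \right)} = \frac{h \left(1 + 4 h\right)}{-185} = h \left(1 + 4 h\right) \left(- \frac{1}{185}\right) = - \frac{h \left(1 + 4 h\right)}{185}$)
$b = i \sqrt{16142}$ ($b = \sqrt{-16142} = i \sqrt{16142} \approx 127.05 i$)
$\frac{25035 - 8723}{30751} + \frac{D{\left(-139 \right)}}{b} = \frac{25035 - 8723}{30751} + \frac{\left(- \frac{1}{185}\right) \left(-139\right) \left(1 + 4 \left(-139\right)\right)}{i \sqrt{16142}} = \left(25035 - 8723\right) \frac{1}{30751} + \left(- \frac{1}{185}\right) \left(-139\right) \left(1 - 556\right) \left(- \frac{i \sqrt{16142}}{16142}\right) = 16312 \cdot \frac{1}{30751} + \left(- \frac{1}{185}\right) \left(-139\right) \left(-555\right) \left(- \frac{i \sqrt{16142}}{16142}\right) = \frac{16312}{30751} - 417 \left(- \frac{i \sqrt{16142}}{16142}\right) = \frac{16312}{30751} + \frac{417 i \sqrt{16142}}{16142}$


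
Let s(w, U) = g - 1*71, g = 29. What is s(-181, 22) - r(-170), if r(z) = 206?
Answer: -248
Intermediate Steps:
s(w, U) = -42 (s(w, U) = 29 - 1*71 = 29 - 71 = -42)
s(-181, 22) - r(-170) = -42 - 1*206 = -42 - 206 = -248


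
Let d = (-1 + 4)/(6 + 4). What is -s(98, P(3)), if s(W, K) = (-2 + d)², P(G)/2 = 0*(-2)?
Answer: -289/100 ≈ -2.8900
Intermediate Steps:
P(G) = 0 (P(G) = 2*(0*(-2)) = 2*0 = 0)
d = 3/10 ≈ 0.30000
s(W, K) = 289/100 (s(W, K) = (-2 + 3/10)² = (-17/10)² = 289/100)
-s(98, P(3)) = -1*289/100 = -289/100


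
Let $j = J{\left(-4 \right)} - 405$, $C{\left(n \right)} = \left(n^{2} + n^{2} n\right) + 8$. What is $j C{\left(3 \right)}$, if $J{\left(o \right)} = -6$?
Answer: $-18084$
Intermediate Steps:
$C{\left(n \right)} = 8 + n^{2} + n^{3}$ ($C{\left(n \right)} = \left(n^{2} + n^{3}\right) + 8 = 8 + n^{2} + n^{3}$)
$j = -411$ ($j = -6 - 405 = -411$)
$j C{\left(3 \right)} = - 411 \left(8 + 3^{2} + 3^{3}\right) = - 411 \left(8 + 9 + 27\right) = \left(-411\right) 44 = -18084$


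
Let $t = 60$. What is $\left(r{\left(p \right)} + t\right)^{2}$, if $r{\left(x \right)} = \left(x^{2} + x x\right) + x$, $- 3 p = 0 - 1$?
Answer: $\frac{297025}{81} \approx 3667.0$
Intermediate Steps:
$p = \frac{1}{3}$ ($p = - \frac{0 - 1}{3} = \left(- \frac{1}{3}\right) \left(-1\right) = \frac{1}{3} \approx 0.33333$)
$r{\left(x \right)} = x + 2 x^{2}$ ($r{\left(x \right)} = \left(x^{2} + x^{2}\right) + x = 2 x^{2} + x = x + 2 x^{2}$)
$\left(r{\left(p \right)} + t\right)^{2} = \left(\frac{1 + 2 \cdot \frac{1}{3}}{3} + 60\right)^{2} = \left(\frac{1 + \frac{2}{3}}{3} + 60\right)^{2} = \left(\frac{1}{3} \cdot \frac{5}{3} + 60\right)^{2} = \left(\frac{5}{9} + 60\right)^{2} = \left(\frac{545}{9}\right)^{2} = \frac{297025}{81}$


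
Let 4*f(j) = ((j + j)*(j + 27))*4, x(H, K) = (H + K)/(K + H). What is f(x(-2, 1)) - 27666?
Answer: -27610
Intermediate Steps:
x(H, K) = 1 (x(H, K) = (H + K)/(H + K) = 1)
f(j) = 2*j*(27 + j) (f(j) = (((j + j)*(j + 27))*4)/4 = (((2*j)*(27 + j))*4)/4 = ((2*j*(27 + j))*4)/4 = (8*j*(27 + j))/4 = 2*j*(27 + j))
f(x(-2, 1)) - 27666 = 2*1*(27 + 1) - 27666 = 2*1*28 - 27666 = 56 - 27666 = -27610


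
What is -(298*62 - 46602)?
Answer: 28126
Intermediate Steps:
-(298*62 - 46602) = -(18476 - 46602) = -1*(-28126) = 28126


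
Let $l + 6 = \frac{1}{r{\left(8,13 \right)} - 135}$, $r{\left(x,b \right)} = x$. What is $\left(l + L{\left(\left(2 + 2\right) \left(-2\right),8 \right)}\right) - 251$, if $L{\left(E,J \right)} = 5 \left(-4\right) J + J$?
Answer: $- \frac{51944}{127} \approx -409.01$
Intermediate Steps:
$l = - \frac{763}{127}$ ($l = -6 + \frac{1}{8 - 135} = -6 + \frac{1}{-127} = -6 - \frac{1}{127} = - \frac{763}{127} \approx -6.0079$)
$L{\left(E,J \right)} = - 19 J$ ($L{\left(E,J \right)} = - 20 J + J = - 19 J$)
$\left(l + L{\left(\left(2 + 2\right) \left(-2\right),8 \right)}\right) - 251 = \left(- \frac{763}{127} - 152\right) - 251 = - \frac{20067}{127} - 251 = - \frac{51944}{127}$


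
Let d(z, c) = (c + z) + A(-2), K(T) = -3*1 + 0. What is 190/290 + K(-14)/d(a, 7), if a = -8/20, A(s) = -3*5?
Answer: 411/406 ≈ 1.0123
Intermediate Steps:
A(s) = -15
K(T) = -3 (K(T) = -3 + 0 = -3)
a = -2/5 (a = -8*1/20 = -2/5 ≈ -0.40000)
d(z, c) = -15 + c + z (d(z, c) = (c + z) - 15 = -15 + c + z)
190/290 + K(-14)/d(a, 7) = 190/290 - 3/(-15 + 7 - 2/5) = 190*(1/290) - 3/(-42/5) = 19/29 - 3*(-5/42) = 19/29 + 5/14 = 411/406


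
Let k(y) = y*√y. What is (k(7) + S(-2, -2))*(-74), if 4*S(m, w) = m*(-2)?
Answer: -74 - 518*√7 ≈ -1444.5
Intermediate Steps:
S(m, w) = -m/2 (S(m, w) = (m*(-2))/4 = (-2*m)/4 = -m/2)
k(y) = y^(3/2)
(k(7) + S(-2, -2))*(-74) = (7^(3/2) - ½*(-2))*(-74) = (7*√7 + 1)*(-74) = (1 + 7*√7)*(-74) = -74 - 518*√7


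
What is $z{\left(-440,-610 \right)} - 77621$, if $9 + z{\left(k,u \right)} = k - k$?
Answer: $-77630$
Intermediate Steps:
$z{\left(k,u \right)} = -9$ ($z{\left(k,u \right)} = -9 + \left(k - k\right) = -9 + 0 = -9$)
$z{\left(-440,-610 \right)} - 77621 = -9 - 77621 = -77630$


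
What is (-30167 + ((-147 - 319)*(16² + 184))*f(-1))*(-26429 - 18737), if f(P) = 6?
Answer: 56927542562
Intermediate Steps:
(-30167 + ((-147 - 319)*(16² + 184))*f(-1))*(-26429 - 18737) = (-30167 + ((-147 - 319)*(16² + 184))*6)*(-26429 - 18737) = (-30167 - 466*(256 + 184)*6)*(-45166) = (-30167 - 466*440*6)*(-45166) = (-30167 - 205040*6)*(-45166) = (-30167 - 1230240)*(-45166) = -1260407*(-45166) = 56927542562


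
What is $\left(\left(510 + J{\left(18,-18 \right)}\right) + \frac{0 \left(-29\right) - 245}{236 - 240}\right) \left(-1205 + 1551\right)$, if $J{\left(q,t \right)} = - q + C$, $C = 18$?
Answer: $\frac{395305}{2} \approx 1.9765 \cdot 10^{5}$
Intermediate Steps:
$J{\left(q,t \right)} = 18 - q$ ($J{\left(q,t \right)} = - q + 18 = 18 - q$)
$\left(\left(510 + J{\left(18,-18 \right)}\right) + \frac{0 \left(-29\right) - 245}{236 - 240}\right) \left(-1205 + 1551\right) = \left(\left(510 + \left(18 - 18\right)\right) + \frac{0 \left(-29\right) - 245}{236 - 240}\right) \left(-1205 + 1551\right) = \left(\left(510 + \left(18 - 18\right)\right) + \frac{0 - 245}{-4}\right) 346 = \left(\left(510 + 0\right) - - \frac{245}{4}\right) 346 = \left(510 + \frac{245}{4}\right) 346 = \frac{2285}{4} \cdot 346 = \frac{395305}{2}$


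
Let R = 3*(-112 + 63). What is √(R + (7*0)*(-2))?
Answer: 7*I*√3 ≈ 12.124*I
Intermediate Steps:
R = -147 (R = 3*(-49) = -147)
√(R + (7*0)*(-2)) = √(-147 + (7*0)*(-2)) = √(-147 + 0*(-2)) = √(-147 + 0) = √(-147) = 7*I*√3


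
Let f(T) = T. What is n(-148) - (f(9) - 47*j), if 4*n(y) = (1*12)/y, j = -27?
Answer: -189147/148 ≈ -1278.0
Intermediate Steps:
n(y) = 3/y (n(y) = ((1*12)/y)/4 = (12/y)/4 = 3/y)
n(-148) - (f(9) - 47*j) = 3/(-148) - (9 - 47*(-27)) = 3*(-1/148) - (9 + 1269) = -3/148 - 1*1278 = -3/148 - 1278 = -189147/148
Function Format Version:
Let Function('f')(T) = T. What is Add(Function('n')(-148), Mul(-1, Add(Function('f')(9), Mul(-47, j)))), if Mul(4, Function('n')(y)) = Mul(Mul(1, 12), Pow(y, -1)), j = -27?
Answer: Rational(-189147, 148) ≈ -1278.0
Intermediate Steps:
Function('n')(y) = Mul(3, Pow(y, -1)) (Function('n')(y) = Mul(Rational(1, 4), Mul(Mul(1, 12), Pow(y, -1))) = Mul(Rational(1, 4), Mul(12, Pow(y, -1))) = Mul(3, Pow(y, -1)))
Add(Function('n')(-148), Mul(-1, Add(Function('f')(9), Mul(-47, j)))) = Add(Mul(3, Pow(-148, -1)), Mul(-1, Add(9, Mul(-47, -27)))) = Add(Mul(3, Rational(-1, 148)), Mul(-1, Add(9, 1269))) = Add(Rational(-3, 148), Mul(-1, 1278)) = Add(Rational(-3, 148), -1278) = Rational(-189147, 148)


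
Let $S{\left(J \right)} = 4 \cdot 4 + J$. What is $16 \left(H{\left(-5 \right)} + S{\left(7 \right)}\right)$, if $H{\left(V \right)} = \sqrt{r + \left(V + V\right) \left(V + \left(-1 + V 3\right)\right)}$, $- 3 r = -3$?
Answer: $368 + 16 \sqrt{211} \approx 600.41$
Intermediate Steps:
$S{\left(J \right)} = 16 + J$
$r = 1$ ($r = \left(- \frac{1}{3}\right) \left(-3\right) = 1$)
$H{\left(V \right)} = \sqrt{1 + 2 V \left(-1 + 4 V\right)}$ ($H{\left(V \right)} = \sqrt{1 + \left(V + V\right) \left(V + \left(-1 + V 3\right)\right)} = \sqrt{1 + 2 V \left(V + \left(-1 + 3 V\right)\right)} = \sqrt{1 + 2 V \left(-1 + 4 V\right)}$)
$16 \left(H{\left(-5 \right)} + S{\left(7 \right)}\right) = 16 \left(\sqrt{1 - -10 + 8 \left(-5\right)^{2}} + \left(16 + 7\right)\right) = 16 \left(\sqrt{1 + 10 + 8 \cdot 25} + 23\right) = 16 \left(\sqrt{1 + 10 + 200} + 23\right) = 16 \left(\sqrt{211} + 23\right) = 16 \left(23 + \sqrt{211}\right) = 368 + 16 \sqrt{211}$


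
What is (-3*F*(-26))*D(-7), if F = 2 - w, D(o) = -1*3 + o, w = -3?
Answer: -3900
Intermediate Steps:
D(o) = -3 + o
F = 5 (F = 2 - 1*(-3) = 2 + 3 = 5)
(-3*F*(-26))*D(-7) = (-3*5*(-26))*(-3 - 7) = -15*(-26)*(-10) = 390*(-10) = -3900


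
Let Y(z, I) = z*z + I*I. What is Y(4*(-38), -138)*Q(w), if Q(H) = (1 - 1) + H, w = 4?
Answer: 168592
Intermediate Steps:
Q(H) = H (Q(H) = 0 + H = H)
Y(z, I) = I**2 + z**2 (Y(z, I) = z**2 + I**2 = I**2 + z**2)
Y(4*(-38), -138)*Q(w) = ((-138)**2 + (4*(-38))**2)*4 = (19044 + (-152)**2)*4 = (19044 + 23104)*4 = 42148*4 = 168592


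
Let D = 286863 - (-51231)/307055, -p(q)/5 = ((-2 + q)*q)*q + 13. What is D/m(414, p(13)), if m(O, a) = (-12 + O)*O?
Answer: 7340230808/4258545795 ≈ 1.7236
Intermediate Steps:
p(q) = -65 - 5*q²*(-2 + q) (p(q) = -5*(((-2 + q)*q)*q + 13) = -5*((q*(-2 + q))*q + 13) = -5*(q²*(-2 + q) + 13) = -5*(13 + q²*(-2 + q)) = -65 - 5*q²*(-2 + q))
m(O, a) = O*(-12 + O)
D = 88082769696/307055 (D = 286863 - (-51231)/307055 = 286863 - 1*(-51231/307055) = 286863 + 51231/307055 = 88082769696/307055 ≈ 2.8686e+5)
D/m(414, p(13)) = 88082769696/(307055*((414*(-12 + 414)))) = 88082769696/(307055*((414*402))) = (88082769696/307055)/166428 = (88082769696/307055)*(1/166428) = 7340230808/4258545795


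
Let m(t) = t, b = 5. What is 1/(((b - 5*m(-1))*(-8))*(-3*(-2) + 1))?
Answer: -1/560 ≈ -0.0017857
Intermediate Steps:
1/(((b - 5*m(-1))*(-8))*(-3*(-2) + 1)) = 1/(((5 - 5*(-1))*(-8))*(-3*(-2) + 1)) = 1/(((5 + 5)*(-8))*(6 + 1)) = 1/((10*(-8))*7) = 1/(-80*7) = 1/(-560) = -1/560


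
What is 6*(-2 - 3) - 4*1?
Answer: -34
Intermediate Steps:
6*(-2 - 3) - 4*1 = 6*(-5) - 4 = -30 - 4 = -34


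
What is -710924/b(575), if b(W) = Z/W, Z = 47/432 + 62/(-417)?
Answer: 4909299900480/479 ≈ 1.0249e+10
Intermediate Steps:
Z = -2395/60048 (Z = 47*(1/432) + 62*(-1/417) = 47/432 - 62/417 = -2395/60048 ≈ -0.039885)
b(W) = -2395/(60048*W)
-710924/b(575) = -710924/((-2395/60048/575)) = -710924/((-2395/60048*1/575)) = -710924/(-479/6905520) = -710924*(-6905520/479) = 4909299900480/479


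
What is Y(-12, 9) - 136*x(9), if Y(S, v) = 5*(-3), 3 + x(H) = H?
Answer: -831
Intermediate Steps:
x(H) = -3 + H
Y(S, v) = -15
Y(-12, 9) - 136*x(9) = -15 - 136*(-3 + 9) = -15 - 136*6 = -15 - 816 = -831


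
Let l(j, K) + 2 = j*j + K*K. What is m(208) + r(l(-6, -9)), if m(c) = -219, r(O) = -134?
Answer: -353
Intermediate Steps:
l(j, K) = -2 + K**2 + j**2 (l(j, K) = -2 + (j*j + K*K) = -2 + (j**2 + K**2) = -2 + (K**2 + j**2) = -2 + K**2 + j**2)
m(208) + r(l(-6, -9)) = -219 - 134 = -353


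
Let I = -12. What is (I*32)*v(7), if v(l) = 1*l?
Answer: -2688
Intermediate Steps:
v(l) = l
(I*32)*v(7) = -12*32*7 = -384*7 = -2688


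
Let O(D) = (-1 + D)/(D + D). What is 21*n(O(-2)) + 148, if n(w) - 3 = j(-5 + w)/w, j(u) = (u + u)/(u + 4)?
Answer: 1163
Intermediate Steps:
j(u) = 2*u/(4 + u) (j(u) = (2*u)/(4 + u) = 2*u/(4 + u))
O(D) = (-1 + D)/(2*D) (O(D) = (-1 + D)/((2*D)) = (-1 + D)*(1/(2*D)) = (-1 + D)/(2*D))
n(w) = 3 + 2*(-5 + w)/(w*(-1 + w)) (n(w) = 3 + (2*(-5 + w)/(4 + (-5 + w)))/w = 3 + (2*(-5 + w)/(-1 + w))/w = 3 + 2*(-5 + w)/(w*(-1 + w)))
21*n(O(-2)) + 148 = 21*((-10 - (-1 - 2)/(2*(-2)) + 3*((½)*(-1 - 2)/(-2))²)/((((½)*(-1 - 2)/(-2)))*(-1 + (½)*(-1 - 2)/(-2)))) + 148 = 21*((-10 - (-1)*(-3)/(2*2) + 3*((½)*(-½)*(-3))²)/((((½)*(-½)*(-3)))*(-1 + (½)*(-½)*(-3)))) + 148 = 21*((-10 - 1*¾ + 3*(¾)²)/((¾)*(-1 + ¾))) + 148 = 21*(4*(-10 - ¾ + 3*(9/16))/(3*(-¼))) + 148 = 21*((4/3)*(-4)*(-10 - ¾ + 27/16)) + 148 = 21*((4/3)*(-4)*(-145/16)) + 148 = 21*(145/3) + 148 = 1015 + 148 = 1163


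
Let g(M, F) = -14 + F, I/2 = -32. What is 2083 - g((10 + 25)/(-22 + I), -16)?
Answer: 2113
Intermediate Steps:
I = -64 (I = 2*(-32) = -64)
2083 - g((10 + 25)/(-22 + I), -16) = 2083 - (-14 - 16) = 2083 - 1*(-30) = 2083 + 30 = 2113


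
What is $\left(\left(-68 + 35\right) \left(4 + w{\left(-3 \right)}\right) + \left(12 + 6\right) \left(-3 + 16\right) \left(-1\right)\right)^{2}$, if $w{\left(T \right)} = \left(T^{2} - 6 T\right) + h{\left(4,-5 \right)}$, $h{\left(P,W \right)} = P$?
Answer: $1929321$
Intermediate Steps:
$w{\left(T \right)} = 4 + T^{2} - 6 T$ ($w{\left(T \right)} = \left(T^{2} - 6 T\right) + 4 = 4 + T^{2} - 6 T$)
$\left(\left(-68 + 35\right) \left(4 + w{\left(-3 \right)}\right) + \left(12 + 6\right) \left(-3 + 16\right) \left(-1\right)\right)^{2} = \left(\left(-68 + 35\right) \left(4 + \left(4 + \left(-3\right)^{2} - -18\right)\right) + \left(12 + 6\right) \left(-3 + 16\right) \left(-1\right)\right)^{2} = \left(- 33 \left(4 + \left(4 + 9 + 18\right)\right) + 18 \cdot 13 \left(-1\right)\right)^{2} = \left(- 33 \left(4 + 31\right) + 234 \left(-1\right)\right)^{2} = \left(\left(-33\right) 35 - 234\right)^{2} = \left(-1155 - 234\right)^{2} = \left(-1389\right)^{2} = 1929321$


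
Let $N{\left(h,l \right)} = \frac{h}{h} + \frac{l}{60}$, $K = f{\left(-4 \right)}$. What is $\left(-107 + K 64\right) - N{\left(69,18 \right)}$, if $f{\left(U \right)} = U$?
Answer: $- \frac{3643}{10} \approx -364.3$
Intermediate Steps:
$K = -4$
$N{\left(h,l \right)} = 1 + \frac{l}{60}$ ($N{\left(h,l \right)} = 1 + l \frac{1}{60} = 1 + \frac{l}{60}$)
$\left(-107 + K 64\right) - N{\left(69,18 \right)} = \left(-107 - 256\right) - \left(1 + \frac{1}{60} \cdot 18\right) = \left(-107 - 256\right) - \left(1 + \frac{3}{10}\right) = -363 - \frac{13}{10} = - \frac{3643}{10}$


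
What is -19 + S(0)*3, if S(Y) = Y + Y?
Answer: -19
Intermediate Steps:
S(Y) = 2*Y
-19 + S(0)*3 = -19 + (2*0)*3 = -19 + 0*3 = -19 + 0 = -19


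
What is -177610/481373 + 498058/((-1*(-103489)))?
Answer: 221370992344/49816810397 ≈ 4.4437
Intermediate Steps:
-177610/481373 + 498058/((-1*(-103489))) = -177610*1/481373 + 498058/103489 = -177610/481373 + 498058*(1/103489) = -177610/481373 + 498058/103489 = 221370992344/49816810397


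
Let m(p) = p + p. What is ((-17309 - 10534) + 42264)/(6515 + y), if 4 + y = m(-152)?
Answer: 4807/2069 ≈ 2.3233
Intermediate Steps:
m(p) = 2*p
y = -308 (y = -4 + 2*(-152) = -4 - 304 = -308)
((-17309 - 10534) + 42264)/(6515 + y) = ((-17309 - 10534) + 42264)/(6515 - 308) = (-27843 + 42264)/6207 = 14421*(1/6207) = 4807/2069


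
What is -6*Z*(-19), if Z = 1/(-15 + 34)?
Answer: 6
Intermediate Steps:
Z = 1/19 ≈ 0.052632
-6*Z*(-19) = -6*1/19*(-19) = -6/19*(-19) = 6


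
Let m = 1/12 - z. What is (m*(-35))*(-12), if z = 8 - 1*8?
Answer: 35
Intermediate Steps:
z = 0 (z = 8 - 8 = 0)
m = 1/12 (m = 1/12 - 1*0 = 1/12 + 0 = 1/12 ≈ 0.083333)
(m*(-35))*(-12) = ((1/12)*(-35))*(-12) = -35/12*(-12) = 35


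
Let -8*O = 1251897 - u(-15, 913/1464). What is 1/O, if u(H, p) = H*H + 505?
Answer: -8/1251167 ≈ -6.3940e-6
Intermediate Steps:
u(H, p) = 505 + H² (u(H, p) = H² + 505 = 505 + H²)
O = -1251167/8 (O = -(1251897 - (505 + (-15)²))/8 = -(1251897 - (505 + 225))/8 = -(1251897 - 1*730)/8 = -(1251897 - 730)/8 = -⅛*1251167 = -1251167/8 ≈ -1.5640e+5)
1/O = 1/(-1251167/8) = -8/1251167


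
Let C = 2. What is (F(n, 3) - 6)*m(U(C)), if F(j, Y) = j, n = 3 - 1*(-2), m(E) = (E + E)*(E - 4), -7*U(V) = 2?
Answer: -120/49 ≈ -2.4490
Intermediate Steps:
U(V) = -2/7 (U(V) = -⅐*2 = -2/7)
m(E) = 2*E*(-4 + E) (m(E) = (2*E)*(-4 + E) = 2*E*(-4 + E))
n = 5 (n = 3 + 2 = 5)
(F(n, 3) - 6)*m(U(C)) = (5 - 6)*(2*(-2/7)*(-4 - 2/7)) = -2*(-2)*(-30)/(7*7) = -1*120/49 = -120/49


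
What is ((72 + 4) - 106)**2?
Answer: 900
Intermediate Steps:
((72 + 4) - 106)**2 = (76 - 106)**2 = (-30)**2 = 900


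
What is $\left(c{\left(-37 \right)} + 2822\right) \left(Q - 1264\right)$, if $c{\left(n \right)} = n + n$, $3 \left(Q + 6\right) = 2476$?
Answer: $-1221944$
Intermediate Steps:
$Q = \frac{2458}{3}$ ($Q = -6 + \frac{1}{3} \cdot 2476 = -6 + \frac{2476}{3} = \frac{2458}{3} \approx 819.33$)
$c{\left(n \right)} = 2 n$
$\left(c{\left(-37 \right)} + 2822\right) \left(Q - 1264\right) = \left(2 \left(-37\right) + 2822\right) \left(\frac{2458}{3} - 1264\right) = \left(-74 + 2822\right) \left(- \frac{1334}{3}\right) = 2748 \left(- \frac{1334}{3}\right) = -1221944$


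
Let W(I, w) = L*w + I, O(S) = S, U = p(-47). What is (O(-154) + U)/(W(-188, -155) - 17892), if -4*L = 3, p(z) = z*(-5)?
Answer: -324/71855 ≈ -0.0045091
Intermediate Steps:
p(z) = -5*z
U = 235 (U = -5*(-47) = 235)
L = -¾ (L = -¼*3 = -¾ ≈ -0.75000)
W(I, w) = I - 3*w/4 (W(I, w) = -3*w/4 + I = I - 3*w/4)
(O(-154) + U)/(W(-188, -155) - 17892) = (-154 + 235)/((-188 - ¾*(-155)) - 17892) = 81/((-188 + 465/4) - 17892) = 81/(-287/4 - 17892) = 81/(-71855/4) = 81*(-4/71855) = -324/71855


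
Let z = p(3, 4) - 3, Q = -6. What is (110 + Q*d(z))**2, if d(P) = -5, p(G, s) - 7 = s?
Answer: 19600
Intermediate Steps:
p(G, s) = 7 + s
z = 8 (z = (7 + 4) - 3 = 11 - 3 = 8)
(110 + Q*d(z))**2 = (110 - 6*(-5))**2 = (110 + 30)**2 = 140**2 = 19600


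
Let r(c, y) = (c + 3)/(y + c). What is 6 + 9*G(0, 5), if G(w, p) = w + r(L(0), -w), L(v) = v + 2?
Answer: 57/2 ≈ 28.500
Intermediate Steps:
L(v) = 2 + v
r(c, y) = (3 + c)/(c + y)
G(w, p) = w + 5/(2 - w) (G(w, p) = w + (3 + (2 + 0))/((2 + 0) - w) = w + (3 + 2)/(2 - w) = w + 5/(2 - w))
6 + 9*G(0, 5) = 6 + 9*((-5 + 0*(-2 + 0))/(-2 + 0)) = 6 + 9*((-5 + 0*(-2))/(-2)) = 6 + 9*(-(-5 + 0)/2) = 6 + 9*(-1/2*(-5)) = 6 + 9*(5/2) = 6 + 45/2 = 57/2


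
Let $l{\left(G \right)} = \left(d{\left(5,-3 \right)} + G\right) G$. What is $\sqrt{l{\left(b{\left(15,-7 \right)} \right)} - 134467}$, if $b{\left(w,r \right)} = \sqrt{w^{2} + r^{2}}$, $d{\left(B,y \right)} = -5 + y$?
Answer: $i \sqrt{134193 + 8 \sqrt{274}} \approx 366.5 i$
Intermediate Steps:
$b{\left(w,r \right)} = \sqrt{r^{2} + w^{2}}$
$l{\left(G \right)} = G \left(-8 + G\right)$ ($l{\left(G \right)} = \left(\left(-5 - 3\right) + G\right) G = \left(-8 + G\right) G = G \left(-8 + G\right)$)
$\sqrt{l{\left(b{\left(15,-7 \right)} \right)} - 134467} = \sqrt{\sqrt{\left(-7\right)^{2} + 15^{2}} \left(-8 + \sqrt{\left(-7\right)^{2} + 15^{2}}\right) - 134467} = \sqrt{\sqrt{49 + 225} \left(-8 + \sqrt{49 + 225}\right) - 134467} = \sqrt{\sqrt{274} \left(-8 + \sqrt{274}\right) - 134467} = \sqrt{-134467 + \sqrt{274} \left(-8 + \sqrt{274}\right)}$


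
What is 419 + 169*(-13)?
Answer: -1778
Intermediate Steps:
419 + 169*(-13) = 419 - 2197 = -1778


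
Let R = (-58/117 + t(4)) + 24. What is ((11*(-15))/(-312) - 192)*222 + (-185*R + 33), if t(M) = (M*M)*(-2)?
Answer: -19142083/468 ≈ -40902.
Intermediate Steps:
t(M) = -2*M**2 (t(M) = M**2*(-2) = -2*M**2)
R = -994/117 (R = (-58/117 - 2*4**2) + 24 = (-58*1/117 - 2*16) + 24 = (-58/117 - 32) + 24 = -3802/117 + 24 = -994/117 ≈ -8.4957)
((11*(-15))/(-312) - 192)*222 + (-185*R + 33) = ((11*(-15))/(-312) - 192)*222 + (-185*(-994/117) + 33) = (-165*(-1/312) - 192)*222 + (183890/117 + 33) = (55/104 - 192)*222 + 187751/117 = -19913/104*222 + 187751/117 = -2210343/52 + 187751/117 = -19142083/468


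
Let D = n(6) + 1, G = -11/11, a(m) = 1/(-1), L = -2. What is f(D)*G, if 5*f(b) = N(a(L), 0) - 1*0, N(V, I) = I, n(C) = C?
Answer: 0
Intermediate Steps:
a(m) = -1
G = -1 (G = -11*1/11 = -1)
D = 7 (D = 6 + 1 = 7)
f(b) = 0 (f(b) = (0 - 1*0)/5 = (0 + 0)/5 = (⅕)*0 = 0)
f(D)*G = 0*(-1) = 0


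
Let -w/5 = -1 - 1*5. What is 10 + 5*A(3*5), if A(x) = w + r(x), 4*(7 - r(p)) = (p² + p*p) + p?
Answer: -1545/4 ≈ -386.25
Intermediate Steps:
w = 30 (w = -5*(-1 - 1*5) = -5*(-1 - 5) = -5*(-6) = 30)
r(p) = 7 - p²/2 - p/4 (r(p) = 7 - ((p² + p*p) + p)/4 = 7 - ((p² + p²) + p)/4 = 7 - (2*p² + p)/4 = 7 - (p + 2*p²)/4 = 7 + (-p²/2 - p/4) = 7 - p²/2 - p/4)
A(x) = 37 - x²/2 - x/4 (A(x) = 30 + (7 - x²/2 - x/4) = 37 - x²/2 - x/4)
10 + 5*A(3*5) = 10 + 5*(37 - (3*5)²/2 - 3*5/4) = 10 + 5*(37 - ½*15² - ¼*15) = 10 + 5*(37 - ½*225 - 15/4) = 10 + 5*(37 - 225/2 - 15/4) = 10 + 5*(-317/4) = 10 - 1585/4 = -1545/4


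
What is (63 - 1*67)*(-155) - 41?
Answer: 579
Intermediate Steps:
(63 - 1*67)*(-155) - 41 = (63 - 67)*(-155) - 41 = -4*(-155) - 41 = 620 - 41 = 579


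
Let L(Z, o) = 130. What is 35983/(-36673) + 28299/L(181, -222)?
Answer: 79471649/366730 ≈ 216.70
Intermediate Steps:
35983/(-36673) + 28299/L(181, -222) = 35983/(-36673) + 28299/130 = 35983*(-1/36673) + 28299*(1/130) = -35983/36673 + 28299/130 = 79471649/366730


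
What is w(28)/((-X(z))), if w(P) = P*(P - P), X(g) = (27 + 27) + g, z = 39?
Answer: 0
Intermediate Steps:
X(g) = 54 + g
w(P) = 0 (w(P) = P*0 = 0)
w(28)/((-X(z))) = 0/((-(54 + 39))) = 0/((-1*93)) = 0/(-93) = 0*(-1/93) = 0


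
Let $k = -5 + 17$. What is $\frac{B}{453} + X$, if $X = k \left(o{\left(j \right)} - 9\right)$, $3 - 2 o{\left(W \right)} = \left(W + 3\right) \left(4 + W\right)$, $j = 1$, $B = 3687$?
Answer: $- \frac{30481}{151} \approx -201.86$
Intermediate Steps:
$o{\left(W \right)} = \frac{3}{2} - \frac{\left(3 + W\right) \left(4 + W\right)}{2}$ ($o{\left(W \right)} = \frac{3}{2} - \frac{\left(W + 3\right) \left(4 + W\right)}{2} = \frac{3}{2} - \frac{\left(3 + W\right) \left(4 + W\right)}{2}$)
$k = 12$
$X = -210$ ($X = 12 \left(\left(- \frac{9}{2} - \frac{7}{2} - \frac{1^{2}}{2}\right) - 9\right) = 12 \left(\left(- \frac{9}{2} - \frac{7}{2} - \frac{1}{2}\right) - 9\right) = 12 \left(- \frac{17}{2} - 9\right) = 12 \left(- \frac{35}{2}\right) = -210$)
$\frac{B}{453} + X = \frac{3687}{453} - 210 = 3687 \cdot \frac{1}{453} - 210 = \frac{1229}{151} - 210 = - \frac{30481}{151}$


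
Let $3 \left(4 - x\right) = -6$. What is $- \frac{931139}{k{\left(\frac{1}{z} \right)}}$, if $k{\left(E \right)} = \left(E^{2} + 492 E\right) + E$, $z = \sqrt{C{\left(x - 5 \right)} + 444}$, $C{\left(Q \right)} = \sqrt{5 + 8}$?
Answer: $\frac{44611379365887037}{11644610571586812} - \frac{21993410027382309241 \sqrt{444 + \sqrt{13}}}{11644610571586812} - \frac{931139 \sqrt{13}}{11644610571586812} + \frac{459051527 \sqrt{13} \sqrt{444 + \sqrt{13}}}{11644610571586812} \approx -39955.0$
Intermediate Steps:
$x = 6$ ($x = 4 - -2 = 4 + 2 = 6$)
$C{\left(Q \right)} = \sqrt{13}$
$z = \sqrt{444 + \sqrt{13}}$ ($z = \sqrt{\sqrt{13} + 444} = \sqrt{444 + \sqrt{13}} \approx 21.157$)
$k{\left(E \right)} = E^{2} + 493 E$
$- \frac{931139}{k{\left(\frac{1}{z} \right)}} = - \frac{931139}{\frac{1}{\sqrt{444 + \sqrt{13}}} \left(493 + \frac{1}{\sqrt{444 + \sqrt{13}}}\right)} = - 931139 \frac{\sqrt{444 + \sqrt{13}}}{493 + \frac{1}{\sqrt{444 + \sqrt{13}}}} = - \frac{931139 \sqrt{444 + \sqrt{13}}}{493 + \frac{1}{\sqrt{444 + \sqrt{13}}}}$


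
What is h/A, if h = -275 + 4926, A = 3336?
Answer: 4651/3336 ≈ 1.3942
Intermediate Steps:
h = 4651
h/A = 4651/3336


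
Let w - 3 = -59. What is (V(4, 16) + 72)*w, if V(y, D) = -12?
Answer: -3360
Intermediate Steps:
w = -56 (w = 3 - 59 = -56)
(V(4, 16) + 72)*w = (-12 + 72)*(-56) = 60*(-56) = -3360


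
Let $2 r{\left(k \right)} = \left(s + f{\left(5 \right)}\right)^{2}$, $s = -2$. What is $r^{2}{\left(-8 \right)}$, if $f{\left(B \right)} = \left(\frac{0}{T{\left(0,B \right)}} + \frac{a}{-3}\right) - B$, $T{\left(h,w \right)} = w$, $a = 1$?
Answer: $\frac{58564}{81} \approx 723.01$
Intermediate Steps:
$f{\left(B \right)} = - \frac{1}{3} - B$ ($f{\left(B \right)} = \left(\frac{0}{B} + 1 \frac{1}{-3}\right) - B = \left(0 + 1 \left(- \frac{1}{3}\right)\right) - B = \left(0 - \frac{1}{3}\right) - B = - \frac{1}{3} - B$)
$r{\left(k \right)} = \frac{242}{9}$ ($r{\left(k \right)} = \frac{\left(-2 - \frac{16}{3}\right)^{2}}{2} = \frac{\left(- \frac{22}{3}\right)^{2}}{2} = \frac{1}{2} \cdot \frac{484}{9} = \frac{242}{9}$)
$r^{2}{\left(-8 \right)} = \left(\frac{242}{9}\right)^{2} = \frac{58564}{81}$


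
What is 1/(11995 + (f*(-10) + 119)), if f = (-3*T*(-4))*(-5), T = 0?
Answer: 1/12114 ≈ 8.2549e-5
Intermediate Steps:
f = 0 (f = (-3*0*(-4))*(-5) = (0*(-4))*(-5) = 0*(-5) = 0)
1/(11995 + (f*(-10) + 119)) = 1/(11995 + (0*(-10) + 119)) = 1/(11995 + (0 + 119)) = 1/(11995 + 119) = 1/12114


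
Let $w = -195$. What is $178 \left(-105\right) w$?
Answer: $3644550$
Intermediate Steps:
$178 \left(-105\right) w = 178 \left(-105\right) \left(-195\right) = \left(-18690\right) \left(-195\right) = 3644550$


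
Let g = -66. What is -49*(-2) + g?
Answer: 32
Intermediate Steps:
-49*(-2) + g = -49*(-2) - 66 = 98 - 66 = 32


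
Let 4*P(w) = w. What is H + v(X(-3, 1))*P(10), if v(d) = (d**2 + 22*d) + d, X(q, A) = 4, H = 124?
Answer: 394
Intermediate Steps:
P(w) = w/4
v(d) = d**2 + 23*d
H + v(X(-3, 1))*P(10) = 124 + (4*(23 + 4))*((1/4)*10) = 124 + (4*27)*(5/2) = 124 + 108*(5/2) = 124 + 270 = 394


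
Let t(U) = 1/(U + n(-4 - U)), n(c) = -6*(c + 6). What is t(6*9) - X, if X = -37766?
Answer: 13822357/366 ≈ 37766.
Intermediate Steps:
n(c) = -36 - 6*c (n(c) = -6*(6 + c) = -36 - 6*c)
t(U) = 1/(-12 + 7*U) (t(U) = 1/(U + (-36 - 6*(-4 - U))) = 1/(U + (-36 + (24 + 6*U))) = 1/(U + (-12 + 6*U)) = 1/(-12 + 7*U))
t(6*9) - X = 1/(-12 + 7*(6*9)) - 1*(-37766) = 1/(-12 + 7*54) + 37766 = 1/(-12 + 378) + 37766 = 1/366 + 37766 = 13822357/366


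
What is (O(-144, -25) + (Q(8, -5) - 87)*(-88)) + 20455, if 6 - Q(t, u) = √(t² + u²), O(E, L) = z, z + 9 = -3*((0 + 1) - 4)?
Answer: 27583 + 88*√89 ≈ 28413.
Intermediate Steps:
z = 0 (z = -9 - 3*((0 + 1) - 4) = -9 - 3*(1 - 4) = -9 - 3*(-3) = -9 + 9 = 0)
O(E, L) = 0
Q(t, u) = 6 - √(t² + u²)
(O(-144, -25) + (Q(8, -5) - 87)*(-88)) + 20455 = (0 + ((6 - √(8² + (-5)²)) - 87)*(-88)) + 20455 = (0 + ((6 - √(64 + 25)) - 87)*(-88)) + 20455 = (0 + ((6 - √89) - 87)*(-88)) + 20455 = (0 + (-81 - √89)*(-88)) + 20455 = (0 + (7128 + 88*√89)) + 20455 = (7128 + 88*√89) + 20455 = 27583 + 88*√89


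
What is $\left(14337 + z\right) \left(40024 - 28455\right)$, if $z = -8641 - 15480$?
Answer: $-113191096$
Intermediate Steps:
$z = -24121$
$\left(14337 + z\right) \left(40024 - 28455\right) = \left(14337 - 24121\right) \left(40024 - 28455\right) = \left(-9784\right) 11569 = -113191096$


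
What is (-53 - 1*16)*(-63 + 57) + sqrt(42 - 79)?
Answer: 414 + I*sqrt(37) ≈ 414.0 + 6.0828*I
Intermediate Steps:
(-53 - 1*16)*(-63 + 57) + sqrt(42 - 79) = (-53 - 16)*(-6) + sqrt(-37) = -69*(-6) + I*sqrt(37) = 414 + I*sqrt(37)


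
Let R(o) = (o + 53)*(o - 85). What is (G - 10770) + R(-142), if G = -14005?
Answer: -4572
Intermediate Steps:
R(o) = (-85 + o)*(53 + o) (R(o) = (53 + o)*(-85 + o) = (-85 + o)*(53 + o))
(G - 10770) + R(-142) = (-14005 - 10770) + (-4505 + (-142)² - 32*(-142)) = -24775 + (-4505 + 20164 + 4544) = -24775 + 20203 = -4572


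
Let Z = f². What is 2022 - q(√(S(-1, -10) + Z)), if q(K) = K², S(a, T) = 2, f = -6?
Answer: 1984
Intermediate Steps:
Z = 36 (Z = (-6)² = 36)
2022 - q(√(S(-1, -10) + Z)) = 2022 - (√(2 + 36))² = 2022 - (√38)² = 2022 - 1*38 = 2022 - 38 = 1984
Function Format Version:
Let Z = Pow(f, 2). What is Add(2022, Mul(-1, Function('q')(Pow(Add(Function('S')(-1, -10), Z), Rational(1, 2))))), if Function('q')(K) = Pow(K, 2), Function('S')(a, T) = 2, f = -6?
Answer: 1984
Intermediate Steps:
Z = 36 (Z = Pow(-6, 2) = 36)
Add(2022, Mul(-1, Function('q')(Pow(Add(Function('S')(-1, -10), Z), Rational(1, 2))))) = Add(2022, Mul(-1, Pow(Pow(Add(2, 36), Rational(1, 2)), 2))) = Add(2022, Mul(-1, Pow(Pow(38, Rational(1, 2)), 2))) = Add(2022, Mul(-1, 38)) = Add(2022, -38) = 1984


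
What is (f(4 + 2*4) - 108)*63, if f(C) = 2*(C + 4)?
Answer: -4788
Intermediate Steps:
f(C) = 8 + 2*C (f(C) = 2*(4 + C) = 8 + 2*C)
(f(4 + 2*4) - 108)*63 = ((8 + 2*(4 + 2*4)) - 108)*63 = ((8 + 2*(4 + 8)) - 108)*63 = ((8 + 2*12) - 108)*63 = ((8 + 24) - 108)*63 = (32 - 108)*63 = -76*63 = -4788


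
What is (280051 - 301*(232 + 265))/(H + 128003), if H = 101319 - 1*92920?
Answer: 65227/68201 ≈ 0.95639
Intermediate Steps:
H = 8399 (H = 101319 - 92920 = 8399)
(280051 - 301*(232 + 265))/(H + 128003) = (280051 - 301*(232 + 265))/(8399 + 128003) = (280051 - 301*497)/136402 = (280051 - 149597)*(1/136402) = 130454*(1/136402) = 65227/68201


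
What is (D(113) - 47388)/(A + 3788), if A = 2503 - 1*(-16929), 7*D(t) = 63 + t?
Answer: -16577/8127 ≈ -2.0397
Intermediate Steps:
D(t) = 9 + t/7 (D(t) = (63 + t)/7 = 9 + t/7)
A = 19432 (A = 2503 + 16929 = 19432)
(D(113) - 47388)/(A + 3788) = ((9 + (⅐)*113) - 47388)/(19432 + 3788) = ((9 + 113/7) - 47388)/23220 = (176/7 - 47388)*(1/23220) = -331540/7*1/23220 = -16577/8127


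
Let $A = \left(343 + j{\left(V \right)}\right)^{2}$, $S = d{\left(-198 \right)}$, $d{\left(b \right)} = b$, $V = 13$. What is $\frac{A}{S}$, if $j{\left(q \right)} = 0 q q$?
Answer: $- \frac{117649}{198} \approx -594.19$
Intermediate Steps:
$S = -198$
$j{\left(q \right)} = 0$ ($j{\left(q \right)} = 0 q = 0$)
$A = 117649$ ($A = \left(343 + 0\right)^{2} = 343^{2} = 117649$)
$\frac{A}{S} = \frac{117649}{-198} = 117649 \left(- \frac{1}{198}\right) = - \frac{117649}{198}$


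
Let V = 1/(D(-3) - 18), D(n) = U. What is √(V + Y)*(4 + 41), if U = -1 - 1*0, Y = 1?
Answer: 135*√38/19 ≈ 43.800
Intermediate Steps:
U = -1 (U = -1 + 0 = -1)
D(n) = -1
V = -1/19 (V = 1/(-1 - 18) = 1/(-19) = -1/19 ≈ -0.052632)
√(V + Y)*(4 + 41) = √(-1/19 + 1)*(4 + 41) = √(18/19)*45 = (3*√38/19)*45 = 135*√38/19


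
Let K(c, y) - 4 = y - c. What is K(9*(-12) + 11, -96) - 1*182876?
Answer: -182871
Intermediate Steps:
K(c, y) = 4 + y - c (K(c, y) = 4 + (y - c) = 4 + y - c)
K(9*(-12) + 11, -96) - 1*182876 = (4 - 96 - (9*(-12) + 11)) - 1*182876 = (4 - 96 - (-108 + 11)) - 182876 = (4 - 96 - 1*(-97)) - 182876 = (4 - 96 + 97) - 182876 = 5 - 182876 = -182871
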